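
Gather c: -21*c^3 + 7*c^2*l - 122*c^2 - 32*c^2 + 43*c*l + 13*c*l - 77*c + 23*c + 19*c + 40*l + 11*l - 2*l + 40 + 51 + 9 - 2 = -21*c^3 + c^2*(7*l - 154) + c*(56*l - 35) + 49*l + 98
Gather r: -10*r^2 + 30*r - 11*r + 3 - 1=-10*r^2 + 19*r + 2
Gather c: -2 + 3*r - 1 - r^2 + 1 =-r^2 + 3*r - 2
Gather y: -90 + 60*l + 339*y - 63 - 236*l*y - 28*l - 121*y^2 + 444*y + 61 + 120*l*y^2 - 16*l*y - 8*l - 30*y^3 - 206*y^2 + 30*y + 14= 24*l - 30*y^3 + y^2*(120*l - 327) + y*(813 - 252*l) - 78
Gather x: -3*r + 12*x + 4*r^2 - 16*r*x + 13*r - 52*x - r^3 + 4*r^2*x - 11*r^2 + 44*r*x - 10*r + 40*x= -r^3 - 7*r^2 + x*(4*r^2 + 28*r)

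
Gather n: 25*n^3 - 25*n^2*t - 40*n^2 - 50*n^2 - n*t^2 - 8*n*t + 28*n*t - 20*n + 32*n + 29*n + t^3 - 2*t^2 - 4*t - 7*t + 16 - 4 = 25*n^3 + n^2*(-25*t - 90) + n*(-t^2 + 20*t + 41) + t^3 - 2*t^2 - 11*t + 12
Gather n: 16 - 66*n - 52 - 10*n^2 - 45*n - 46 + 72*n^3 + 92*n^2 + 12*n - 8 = 72*n^3 + 82*n^2 - 99*n - 90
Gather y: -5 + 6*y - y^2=-y^2 + 6*y - 5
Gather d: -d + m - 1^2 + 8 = -d + m + 7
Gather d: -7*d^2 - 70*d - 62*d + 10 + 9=-7*d^2 - 132*d + 19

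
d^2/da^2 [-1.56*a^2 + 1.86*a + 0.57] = -3.12000000000000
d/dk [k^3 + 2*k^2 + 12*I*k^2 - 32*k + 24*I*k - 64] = 3*k^2 + k*(4 + 24*I) - 32 + 24*I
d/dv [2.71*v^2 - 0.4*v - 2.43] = 5.42*v - 0.4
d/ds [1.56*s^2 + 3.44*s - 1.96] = 3.12*s + 3.44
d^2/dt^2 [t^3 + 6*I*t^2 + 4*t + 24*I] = 6*t + 12*I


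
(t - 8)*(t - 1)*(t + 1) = t^3 - 8*t^2 - t + 8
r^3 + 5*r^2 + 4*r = r*(r + 1)*(r + 4)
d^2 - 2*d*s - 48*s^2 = (d - 8*s)*(d + 6*s)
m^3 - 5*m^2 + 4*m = m*(m - 4)*(m - 1)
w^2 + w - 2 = (w - 1)*(w + 2)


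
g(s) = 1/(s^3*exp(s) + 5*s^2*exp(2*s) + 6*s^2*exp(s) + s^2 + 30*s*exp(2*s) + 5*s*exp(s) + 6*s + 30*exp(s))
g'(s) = (-s^3*exp(s) - 10*s^2*exp(2*s) - 9*s^2*exp(s) - 70*s*exp(2*s) - 17*s*exp(s) - 2*s - 30*exp(2*s) - 35*exp(s) - 6)/(s^3*exp(s) + 5*s^2*exp(2*s) + 6*s^2*exp(s) + s^2 + 30*s*exp(2*s) + 5*s*exp(s) + 6*s + 30*exp(s))^2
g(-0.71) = 0.17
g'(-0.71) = -0.40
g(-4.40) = -0.15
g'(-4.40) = 0.05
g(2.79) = 0.00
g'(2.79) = -0.00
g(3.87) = 0.00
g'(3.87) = -0.00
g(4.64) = 0.00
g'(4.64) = -0.00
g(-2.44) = -0.18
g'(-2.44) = -0.11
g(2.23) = 0.00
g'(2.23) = -0.00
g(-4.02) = -0.14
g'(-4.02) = 0.02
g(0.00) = 0.03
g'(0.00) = -0.08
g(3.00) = 0.00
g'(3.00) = 0.00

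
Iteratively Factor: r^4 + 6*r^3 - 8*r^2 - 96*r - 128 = (r + 4)*(r^3 + 2*r^2 - 16*r - 32) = (r + 4)^2*(r^2 - 2*r - 8) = (r + 2)*(r + 4)^2*(r - 4)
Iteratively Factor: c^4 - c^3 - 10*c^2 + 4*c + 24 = (c + 2)*(c^3 - 3*c^2 - 4*c + 12) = (c - 2)*(c + 2)*(c^2 - c - 6) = (c - 3)*(c - 2)*(c + 2)*(c + 2)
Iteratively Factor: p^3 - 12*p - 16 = (p - 4)*(p^2 + 4*p + 4) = (p - 4)*(p + 2)*(p + 2)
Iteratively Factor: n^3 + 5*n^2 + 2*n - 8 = (n - 1)*(n^2 + 6*n + 8) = (n - 1)*(n + 4)*(n + 2)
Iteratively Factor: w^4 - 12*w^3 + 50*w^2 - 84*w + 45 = (w - 3)*(w^3 - 9*w^2 + 23*w - 15) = (w - 5)*(w - 3)*(w^2 - 4*w + 3) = (w - 5)*(w - 3)^2*(w - 1)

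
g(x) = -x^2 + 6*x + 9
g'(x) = 6 - 2*x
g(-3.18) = -20.19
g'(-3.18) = 12.36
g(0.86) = 13.42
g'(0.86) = 4.28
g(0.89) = 13.55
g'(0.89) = 4.22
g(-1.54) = -2.61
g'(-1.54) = 9.08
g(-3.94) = -30.16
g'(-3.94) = 13.88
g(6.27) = 7.31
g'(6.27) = -6.54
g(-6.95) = -81.00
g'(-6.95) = 19.90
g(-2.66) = -14.04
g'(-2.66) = 11.32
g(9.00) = -18.00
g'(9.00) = -12.00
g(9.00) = -18.00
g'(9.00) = -12.00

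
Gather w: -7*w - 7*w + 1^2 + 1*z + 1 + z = -14*w + 2*z + 2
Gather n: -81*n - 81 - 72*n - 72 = -153*n - 153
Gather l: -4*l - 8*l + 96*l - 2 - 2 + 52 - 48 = 84*l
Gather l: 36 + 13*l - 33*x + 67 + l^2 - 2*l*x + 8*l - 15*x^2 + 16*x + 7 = l^2 + l*(21 - 2*x) - 15*x^2 - 17*x + 110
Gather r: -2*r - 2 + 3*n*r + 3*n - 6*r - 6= 3*n + r*(3*n - 8) - 8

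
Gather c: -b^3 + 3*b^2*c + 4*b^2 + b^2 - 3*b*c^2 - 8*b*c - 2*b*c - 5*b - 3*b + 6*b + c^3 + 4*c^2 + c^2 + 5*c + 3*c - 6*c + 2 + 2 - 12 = -b^3 + 5*b^2 - 2*b + c^3 + c^2*(5 - 3*b) + c*(3*b^2 - 10*b + 2) - 8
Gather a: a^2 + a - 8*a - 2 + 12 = a^2 - 7*a + 10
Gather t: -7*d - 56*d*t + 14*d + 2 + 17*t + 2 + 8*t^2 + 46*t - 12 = 7*d + 8*t^2 + t*(63 - 56*d) - 8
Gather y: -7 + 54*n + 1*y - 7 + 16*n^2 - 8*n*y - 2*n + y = 16*n^2 + 52*n + y*(2 - 8*n) - 14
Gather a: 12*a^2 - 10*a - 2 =12*a^2 - 10*a - 2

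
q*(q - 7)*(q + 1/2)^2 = q^4 - 6*q^3 - 27*q^2/4 - 7*q/4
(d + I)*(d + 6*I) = d^2 + 7*I*d - 6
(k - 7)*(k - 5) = k^2 - 12*k + 35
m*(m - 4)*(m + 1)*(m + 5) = m^4 + 2*m^3 - 19*m^2 - 20*m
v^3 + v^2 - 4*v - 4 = (v - 2)*(v + 1)*(v + 2)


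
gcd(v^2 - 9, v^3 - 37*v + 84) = v - 3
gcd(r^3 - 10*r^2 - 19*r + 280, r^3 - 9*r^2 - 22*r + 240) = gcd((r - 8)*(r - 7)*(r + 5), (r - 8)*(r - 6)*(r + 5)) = r^2 - 3*r - 40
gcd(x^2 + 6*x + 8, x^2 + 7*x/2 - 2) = x + 4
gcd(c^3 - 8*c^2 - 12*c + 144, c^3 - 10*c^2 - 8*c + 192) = c^2 - 2*c - 24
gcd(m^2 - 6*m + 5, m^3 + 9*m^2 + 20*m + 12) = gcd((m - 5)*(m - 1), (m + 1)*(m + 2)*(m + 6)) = 1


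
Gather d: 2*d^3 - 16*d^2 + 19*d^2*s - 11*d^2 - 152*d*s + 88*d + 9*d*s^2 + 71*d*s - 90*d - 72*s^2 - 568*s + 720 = 2*d^3 + d^2*(19*s - 27) + d*(9*s^2 - 81*s - 2) - 72*s^2 - 568*s + 720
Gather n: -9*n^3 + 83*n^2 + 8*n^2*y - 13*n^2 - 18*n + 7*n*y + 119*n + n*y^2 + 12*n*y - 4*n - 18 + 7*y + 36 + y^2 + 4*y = -9*n^3 + n^2*(8*y + 70) + n*(y^2 + 19*y + 97) + y^2 + 11*y + 18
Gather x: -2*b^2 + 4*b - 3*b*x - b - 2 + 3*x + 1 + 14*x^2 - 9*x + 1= -2*b^2 + 3*b + 14*x^2 + x*(-3*b - 6)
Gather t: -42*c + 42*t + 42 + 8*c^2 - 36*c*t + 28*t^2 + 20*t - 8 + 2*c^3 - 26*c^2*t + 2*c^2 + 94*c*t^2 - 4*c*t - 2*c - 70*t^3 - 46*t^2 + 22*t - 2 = 2*c^3 + 10*c^2 - 44*c - 70*t^3 + t^2*(94*c - 18) + t*(-26*c^2 - 40*c + 84) + 32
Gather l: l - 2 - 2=l - 4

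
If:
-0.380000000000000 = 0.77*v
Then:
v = -0.49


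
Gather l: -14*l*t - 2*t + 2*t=-14*l*t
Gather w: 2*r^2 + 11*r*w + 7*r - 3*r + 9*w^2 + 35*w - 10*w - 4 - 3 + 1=2*r^2 + 4*r + 9*w^2 + w*(11*r + 25) - 6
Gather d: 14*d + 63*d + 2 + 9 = 77*d + 11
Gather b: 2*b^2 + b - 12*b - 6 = 2*b^2 - 11*b - 6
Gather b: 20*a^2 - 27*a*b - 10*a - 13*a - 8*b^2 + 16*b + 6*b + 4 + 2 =20*a^2 - 23*a - 8*b^2 + b*(22 - 27*a) + 6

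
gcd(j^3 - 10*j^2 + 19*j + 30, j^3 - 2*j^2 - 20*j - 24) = j - 6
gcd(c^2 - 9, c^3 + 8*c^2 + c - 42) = c + 3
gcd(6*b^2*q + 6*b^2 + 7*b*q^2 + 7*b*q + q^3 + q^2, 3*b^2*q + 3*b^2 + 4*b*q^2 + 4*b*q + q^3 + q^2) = b*q + b + q^2 + q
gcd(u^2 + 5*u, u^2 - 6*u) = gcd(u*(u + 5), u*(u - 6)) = u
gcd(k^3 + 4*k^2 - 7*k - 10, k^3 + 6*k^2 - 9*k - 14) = k^2 - k - 2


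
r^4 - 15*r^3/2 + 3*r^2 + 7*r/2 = r*(r - 7)*(r - 1)*(r + 1/2)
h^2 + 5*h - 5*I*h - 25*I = (h + 5)*(h - 5*I)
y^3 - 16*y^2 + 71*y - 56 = (y - 8)*(y - 7)*(y - 1)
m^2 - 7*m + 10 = (m - 5)*(m - 2)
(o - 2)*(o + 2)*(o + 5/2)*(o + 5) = o^4 + 15*o^3/2 + 17*o^2/2 - 30*o - 50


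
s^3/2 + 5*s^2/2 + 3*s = s*(s/2 + 1)*(s + 3)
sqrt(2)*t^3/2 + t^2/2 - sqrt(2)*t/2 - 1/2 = (t - 1)*(t + 1)*(sqrt(2)*t/2 + 1/2)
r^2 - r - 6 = (r - 3)*(r + 2)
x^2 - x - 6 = (x - 3)*(x + 2)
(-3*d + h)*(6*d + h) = -18*d^2 + 3*d*h + h^2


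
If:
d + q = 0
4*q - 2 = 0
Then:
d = -1/2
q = 1/2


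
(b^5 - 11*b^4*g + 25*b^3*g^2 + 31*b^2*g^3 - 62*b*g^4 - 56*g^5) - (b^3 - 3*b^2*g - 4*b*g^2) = b^5 - 11*b^4*g + 25*b^3*g^2 - b^3 + 31*b^2*g^3 + 3*b^2*g - 62*b*g^4 + 4*b*g^2 - 56*g^5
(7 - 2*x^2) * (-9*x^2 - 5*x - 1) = 18*x^4 + 10*x^3 - 61*x^2 - 35*x - 7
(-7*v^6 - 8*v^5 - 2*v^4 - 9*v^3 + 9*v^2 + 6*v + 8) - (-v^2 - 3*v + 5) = -7*v^6 - 8*v^5 - 2*v^4 - 9*v^3 + 10*v^2 + 9*v + 3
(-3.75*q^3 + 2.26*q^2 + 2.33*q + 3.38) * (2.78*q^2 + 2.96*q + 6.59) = -10.425*q^5 - 4.8172*q^4 - 11.5455*q^3 + 31.1866*q^2 + 25.3595*q + 22.2742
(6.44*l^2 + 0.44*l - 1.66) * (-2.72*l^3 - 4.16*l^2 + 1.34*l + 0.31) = -17.5168*l^5 - 27.9872*l^4 + 11.3144*l^3 + 9.4916*l^2 - 2.088*l - 0.5146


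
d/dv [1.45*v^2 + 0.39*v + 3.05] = 2.9*v + 0.39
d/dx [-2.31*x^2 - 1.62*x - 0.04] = -4.62*x - 1.62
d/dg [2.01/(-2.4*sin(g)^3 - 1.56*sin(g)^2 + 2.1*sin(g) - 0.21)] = (14.472*sin(g)^2 + 6.2712*sin(g) - 4.221)*cos(g)/(2.4*sin(g)^3 + 1.56*sin(g)^2 - 2.1*sin(g) + 0.21)^2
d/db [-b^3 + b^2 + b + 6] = -3*b^2 + 2*b + 1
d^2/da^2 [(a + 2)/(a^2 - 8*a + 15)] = 2*(3*(2 - a)*(a^2 - 8*a + 15) + 4*(a - 4)^2*(a + 2))/(a^2 - 8*a + 15)^3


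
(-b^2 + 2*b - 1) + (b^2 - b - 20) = b - 21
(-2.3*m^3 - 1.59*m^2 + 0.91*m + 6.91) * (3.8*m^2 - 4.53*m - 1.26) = -8.74*m^5 + 4.377*m^4 + 13.5587*m^3 + 24.1391*m^2 - 32.4489*m - 8.7066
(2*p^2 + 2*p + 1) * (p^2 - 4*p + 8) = 2*p^4 - 6*p^3 + 9*p^2 + 12*p + 8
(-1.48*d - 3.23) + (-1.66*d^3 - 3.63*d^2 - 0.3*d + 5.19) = -1.66*d^3 - 3.63*d^2 - 1.78*d + 1.96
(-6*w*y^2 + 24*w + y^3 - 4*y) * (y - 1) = -6*w*y^3 + 6*w*y^2 + 24*w*y - 24*w + y^4 - y^3 - 4*y^2 + 4*y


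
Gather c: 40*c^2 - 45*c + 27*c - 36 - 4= 40*c^2 - 18*c - 40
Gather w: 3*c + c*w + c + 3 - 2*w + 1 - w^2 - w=4*c - w^2 + w*(c - 3) + 4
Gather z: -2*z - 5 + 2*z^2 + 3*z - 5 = 2*z^2 + z - 10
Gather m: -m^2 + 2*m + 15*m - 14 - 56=-m^2 + 17*m - 70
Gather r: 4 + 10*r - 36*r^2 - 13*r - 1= -36*r^2 - 3*r + 3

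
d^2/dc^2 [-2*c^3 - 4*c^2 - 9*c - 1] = -12*c - 8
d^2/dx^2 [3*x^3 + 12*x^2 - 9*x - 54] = 18*x + 24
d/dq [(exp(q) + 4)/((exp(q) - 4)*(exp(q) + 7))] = (-exp(2*q) - 8*exp(q) - 40)*exp(q)/(exp(4*q) + 6*exp(3*q) - 47*exp(2*q) - 168*exp(q) + 784)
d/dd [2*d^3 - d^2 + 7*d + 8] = 6*d^2 - 2*d + 7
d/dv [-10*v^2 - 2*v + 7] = -20*v - 2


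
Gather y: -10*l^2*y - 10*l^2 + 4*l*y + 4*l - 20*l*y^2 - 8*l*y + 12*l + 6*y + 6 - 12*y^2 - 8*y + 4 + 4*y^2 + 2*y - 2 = -10*l^2 + 16*l + y^2*(-20*l - 8) + y*(-10*l^2 - 4*l) + 8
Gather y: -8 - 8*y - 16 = -8*y - 24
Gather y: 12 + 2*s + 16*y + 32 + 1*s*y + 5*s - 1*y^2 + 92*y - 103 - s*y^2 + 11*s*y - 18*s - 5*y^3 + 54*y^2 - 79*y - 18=-11*s - 5*y^3 + y^2*(53 - s) + y*(12*s + 29) - 77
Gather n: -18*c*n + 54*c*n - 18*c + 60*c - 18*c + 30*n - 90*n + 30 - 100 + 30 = 24*c + n*(36*c - 60) - 40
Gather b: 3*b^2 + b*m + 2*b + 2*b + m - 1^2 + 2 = 3*b^2 + b*(m + 4) + m + 1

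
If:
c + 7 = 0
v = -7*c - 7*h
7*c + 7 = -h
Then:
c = -7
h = 42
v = -245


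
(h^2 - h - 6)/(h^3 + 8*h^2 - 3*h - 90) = (h + 2)/(h^2 + 11*h + 30)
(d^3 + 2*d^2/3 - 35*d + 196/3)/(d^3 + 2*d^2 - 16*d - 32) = (3*d^2 + 14*d - 49)/(3*(d^2 + 6*d + 8))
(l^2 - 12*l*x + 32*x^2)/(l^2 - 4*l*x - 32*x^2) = (l - 4*x)/(l + 4*x)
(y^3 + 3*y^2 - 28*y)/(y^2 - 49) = y*(y - 4)/(y - 7)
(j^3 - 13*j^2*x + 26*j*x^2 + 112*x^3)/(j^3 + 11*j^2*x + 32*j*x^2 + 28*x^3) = (j^2 - 15*j*x + 56*x^2)/(j^2 + 9*j*x + 14*x^2)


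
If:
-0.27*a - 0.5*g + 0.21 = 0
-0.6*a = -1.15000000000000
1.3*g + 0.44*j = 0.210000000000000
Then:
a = 1.92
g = -0.62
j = 2.29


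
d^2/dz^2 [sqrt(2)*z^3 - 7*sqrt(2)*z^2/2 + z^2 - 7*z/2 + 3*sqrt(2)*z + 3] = 6*sqrt(2)*z - 7*sqrt(2) + 2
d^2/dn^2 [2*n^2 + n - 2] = 4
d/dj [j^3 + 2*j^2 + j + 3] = 3*j^2 + 4*j + 1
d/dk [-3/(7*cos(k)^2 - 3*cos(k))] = 3*(3 - 14*cos(k))*sin(k)/((7*cos(k) - 3)^2*cos(k)^2)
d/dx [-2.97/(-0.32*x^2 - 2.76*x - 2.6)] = (-1.9008*x - 8.1972)/(0.32*x^2 + 2.76*x + 2.6)^2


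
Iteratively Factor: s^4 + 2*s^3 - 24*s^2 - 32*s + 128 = (s + 4)*(s^3 - 2*s^2 - 16*s + 32) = (s - 2)*(s + 4)*(s^2 - 16) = (s - 2)*(s + 4)^2*(s - 4)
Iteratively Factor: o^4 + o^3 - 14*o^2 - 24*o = (o - 4)*(o^3 + 5*o^2 + 6*o) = (o - 4)*(o + 2)*(o^2 + 3*o) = o*(o - 4)*(o + 2)*(o + 3)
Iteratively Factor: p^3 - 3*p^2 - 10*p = (p - 5)*(p^2 + 2*p) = (p - 5)*(p + 2)*(p)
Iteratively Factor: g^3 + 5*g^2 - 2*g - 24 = (g + 3)*(g^2 + 2*g - 8) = (g - 2)*(g + 3)*(g + 4)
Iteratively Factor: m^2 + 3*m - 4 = (m - 1)*(m + 4)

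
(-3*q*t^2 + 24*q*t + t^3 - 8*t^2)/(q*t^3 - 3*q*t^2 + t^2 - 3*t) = (-3*q*t + 24*q + t^2 - 8*t)/(q*t^2 - 3*q*t + t - 3)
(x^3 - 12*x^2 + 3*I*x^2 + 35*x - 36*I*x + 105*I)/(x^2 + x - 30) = (x^2 + x*(-7 + 3*I) - 21*I)/(x + 6)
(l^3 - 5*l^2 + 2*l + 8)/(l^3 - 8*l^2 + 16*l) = (l^2 - l - 2)/(l*(l - 4))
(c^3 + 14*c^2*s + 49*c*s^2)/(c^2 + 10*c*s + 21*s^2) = c*(c + 7*s)/(c + 3*s)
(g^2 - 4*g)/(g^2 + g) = (g - 4)/(g + 1)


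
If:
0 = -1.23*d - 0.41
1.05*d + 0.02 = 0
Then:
No Solution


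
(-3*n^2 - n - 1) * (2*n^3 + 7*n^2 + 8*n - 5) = -6*n^5 - 23*n^4 - 33*n^3 - 3*n + 5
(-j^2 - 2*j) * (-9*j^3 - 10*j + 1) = 9*j^5 + 18*j^4 + 10*j^3 + 19*j^2 - 2*j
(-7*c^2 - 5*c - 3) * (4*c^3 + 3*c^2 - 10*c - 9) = -28*c^5 - 41*c^4 + 43*c^3 + 104*c^2 + 75*c + 27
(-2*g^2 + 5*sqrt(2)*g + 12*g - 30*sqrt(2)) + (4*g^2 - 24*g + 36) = 2*g^2 - 12*g + 5*sqrt(2)*g - 30*sqrt(2) + 36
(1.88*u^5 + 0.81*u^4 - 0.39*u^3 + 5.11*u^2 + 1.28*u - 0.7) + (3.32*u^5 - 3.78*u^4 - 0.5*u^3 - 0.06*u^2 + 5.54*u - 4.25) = 5.2*u^5 - 2.97*u^4 - 0.89*u^3 + 5.05*u^2 + 6.82*u - 4.95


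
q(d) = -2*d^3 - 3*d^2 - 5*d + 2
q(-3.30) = 57.70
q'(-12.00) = -797.00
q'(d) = -6*d^2 - 6*d - 5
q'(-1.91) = -15.43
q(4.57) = -274.39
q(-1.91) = 14.54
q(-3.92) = 95.97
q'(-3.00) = -41.00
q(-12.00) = 3086.00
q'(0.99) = -16.82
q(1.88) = -31.29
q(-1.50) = 9.50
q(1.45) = -17.65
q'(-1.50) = -9.50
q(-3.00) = 44.00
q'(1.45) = -26.32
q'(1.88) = -37.49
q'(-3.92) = -73.68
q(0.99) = -7.83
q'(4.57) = -157.73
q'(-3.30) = -50.54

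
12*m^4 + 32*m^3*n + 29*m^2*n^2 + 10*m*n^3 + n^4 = (m + n)^2*(2*m + n)*(6*m + n)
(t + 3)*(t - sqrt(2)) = t^2 - sqrt(2)*t + 3*t - 3*sqrt(2)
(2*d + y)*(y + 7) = 2*d*y + 14*d + y^2 + 7*y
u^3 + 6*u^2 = u^2*(u + 6)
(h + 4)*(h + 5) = h^2 + 9*h + 20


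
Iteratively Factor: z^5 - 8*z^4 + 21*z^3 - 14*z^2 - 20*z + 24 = (z - 2)*(z^4 - 6*z^3 + 9*z^2 + 4*z - 12) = (z - 2)^2*(z^3 - 4*z^2 + z + 6) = (z - 2)^3*(z^2 - 2*z - 3) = (z - 2)^3*(z + 1)*(z - 3)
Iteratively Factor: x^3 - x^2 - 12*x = (x - 4)*(x^2 + 3*x) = x*(x - 4)*(x + 3)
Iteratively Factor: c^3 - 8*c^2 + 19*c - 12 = (c - 4)*(c^2 - 4*c + 3) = (c - 4)*(c - 3)*(c - 1)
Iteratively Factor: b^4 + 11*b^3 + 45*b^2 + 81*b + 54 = (b + 3)*(b^3 + 8*b^2 + 21*b + 18) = (b + 2)*(b + 3)*(b^2 + 6*b + 9) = (b + 2)*(b + 3)^2*(b + 3)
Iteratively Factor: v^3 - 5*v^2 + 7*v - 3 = (v - 1)*(v^2 - 4*v + 3) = (v - 1)^2*(v - 3)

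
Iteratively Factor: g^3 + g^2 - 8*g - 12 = (g + 2)*(g^2 - g - 6) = (g - 3)*(g + 2)*(g + 2)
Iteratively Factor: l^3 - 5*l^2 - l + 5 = (l - 1)*(l^2 - 4*l - 5) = (l - 1)*(l + 1)*(l - 5)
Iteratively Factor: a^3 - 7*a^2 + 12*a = (a - 3)*(a^2 - 4*a) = a*(a - 3)*(a - 4)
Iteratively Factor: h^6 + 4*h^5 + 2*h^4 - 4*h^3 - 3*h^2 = (h - 1)*(h^5 + 5*h^4 + 7*h^3 + 3*h^2) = (h - 1)*(h + 1)*(h^4 + 4*h^3 + 3*h^2) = h*(h - 1)*(h + 1)*(h^3 + 4*h^2 + 3*h) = h*(h - 1)*(h + 1)^2*(h^2 + 3*h) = h^2*(h - 1)*(h + 1)^2*(h + 3)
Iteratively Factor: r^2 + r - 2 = (r - 1)*(r + 2)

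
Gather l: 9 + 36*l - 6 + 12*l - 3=48*l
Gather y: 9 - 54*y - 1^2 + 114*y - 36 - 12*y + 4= 48*y - 24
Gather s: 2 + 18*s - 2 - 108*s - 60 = -90*s - 60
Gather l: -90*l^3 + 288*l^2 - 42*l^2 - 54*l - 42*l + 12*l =-90*l^3 + 246*l^2 - 84*l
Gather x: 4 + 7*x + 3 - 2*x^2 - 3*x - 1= -2*x^2 + 4*x + 6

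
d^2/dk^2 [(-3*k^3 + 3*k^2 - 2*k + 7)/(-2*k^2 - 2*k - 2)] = (5*k^3 - 3*k^2 - 18*k - 5)/(k^6 + 3*k^5 + 6*k^4 + 7*k^3 + 6*k^2 + 3*k + 1)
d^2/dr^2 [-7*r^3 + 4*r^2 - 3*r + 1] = 8 - 42*r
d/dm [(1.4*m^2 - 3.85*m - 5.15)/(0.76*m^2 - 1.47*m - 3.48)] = (0.868*m^2 - 1.916*m + 5.8275)/(0.5776*m^4 - 2.2344*m^3 - 3.1287*m^2 + 10.2312*m + 12.1104)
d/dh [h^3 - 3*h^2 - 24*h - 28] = 3*h^2 - 6*h - 24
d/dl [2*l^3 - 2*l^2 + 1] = 2*l*(3*l - 2)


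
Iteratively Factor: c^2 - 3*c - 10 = (c + 2)*(c - 5)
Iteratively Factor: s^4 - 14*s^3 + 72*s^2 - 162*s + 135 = (s - 5)*(s^3 - 9*s^2 + 27*s - 27) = (s - 5)*(s - 3)*(s^2 - 6*s + 9) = (s - 5)*(s - 3)^2*(s - 3)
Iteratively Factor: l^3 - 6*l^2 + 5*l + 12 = (l + 1)*(l^2 - 7*l + 12) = (l - 4)*(l + 1)*(l - 3)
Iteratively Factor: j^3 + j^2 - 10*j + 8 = (j + 4)*(j^2 - 3*j + 2) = (j - 1)*(j + 4)*(j - 2)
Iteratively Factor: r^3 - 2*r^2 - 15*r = (r - 5)*(r^2 + 3*r) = (r - 5)*(r + 3)*(r)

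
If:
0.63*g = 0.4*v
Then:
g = 0.634920634920635*v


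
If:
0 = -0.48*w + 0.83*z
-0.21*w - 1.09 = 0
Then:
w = -5.19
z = -3.00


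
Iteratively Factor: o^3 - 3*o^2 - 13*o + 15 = (o - 1)*(o^2 - 2*o - 15) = (o - 5)*(o - 1)*(o + 3)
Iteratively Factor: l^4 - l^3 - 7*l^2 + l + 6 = (l - 1)*(l^3 - 7*l - 6) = (l - 1)*(l + 1)*(l^2 - l - 6) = (l - 3)*(l - 1)*(l + 1)*(l + 2)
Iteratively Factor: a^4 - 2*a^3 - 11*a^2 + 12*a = (a - 1)*(a^3 - a^2 - 12*a) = (a - 4)*(a - 1)*(a^2 + 3*a) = (a - 4)*(a - 1)*(a + 3)*(a)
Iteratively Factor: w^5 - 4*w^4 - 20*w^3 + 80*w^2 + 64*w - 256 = (w + 4)*(w^4 - 8*w^3 + 12*w^2 + 32*w - 64) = (w - 2)*(w + 4)*(w^3 - 6*w^2 + 32) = (w - 4)*(w - 2)*(w + 4)*(w^2 - 2*w - 8) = (w - 4)*(w - 2)*(w + 2)*(w + 4)*(w - 4)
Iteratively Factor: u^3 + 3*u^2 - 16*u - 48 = (u + 4)*(u^2 - u - 12) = (u - 4)*(u + 4)*(u + 3)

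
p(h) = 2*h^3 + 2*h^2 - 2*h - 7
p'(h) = 6*h^2 + 4*h - 2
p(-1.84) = -9.01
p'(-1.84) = 10.95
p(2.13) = 17.14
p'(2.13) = 33.74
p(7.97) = 1116.62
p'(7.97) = 411.01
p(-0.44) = -5.90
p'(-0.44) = -2.60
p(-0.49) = -5.78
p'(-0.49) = -2.52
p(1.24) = -2.59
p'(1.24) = 12.19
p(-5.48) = -265.11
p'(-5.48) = 156.26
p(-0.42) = -5.96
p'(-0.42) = -2.62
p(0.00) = -7.00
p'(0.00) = -2.00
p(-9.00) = -1285.00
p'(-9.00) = 448.00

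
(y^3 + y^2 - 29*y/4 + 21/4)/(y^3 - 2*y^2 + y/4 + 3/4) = (2*y + 7)/(2*y + 1)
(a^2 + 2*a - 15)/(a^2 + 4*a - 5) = (a - 3)/(a - 1)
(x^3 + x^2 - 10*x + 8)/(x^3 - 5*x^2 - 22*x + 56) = (x - 1)/(x - 7)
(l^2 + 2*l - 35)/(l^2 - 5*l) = (l + 7)/l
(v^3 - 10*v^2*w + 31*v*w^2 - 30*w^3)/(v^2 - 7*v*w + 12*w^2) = (v^2 - 7*v*w + 10*w^2)/(v - 4*w)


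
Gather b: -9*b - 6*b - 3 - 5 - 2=-15*b - 10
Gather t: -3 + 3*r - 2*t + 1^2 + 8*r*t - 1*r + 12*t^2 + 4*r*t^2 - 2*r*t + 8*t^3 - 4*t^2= 2*r + 8*t^3 + t^2*(4*r + 8) + t*(6*r - 2) - 2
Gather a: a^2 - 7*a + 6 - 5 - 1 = a^2 - 7*a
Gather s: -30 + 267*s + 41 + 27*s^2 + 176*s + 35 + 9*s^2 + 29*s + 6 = 36*s^2 + 472*s + 52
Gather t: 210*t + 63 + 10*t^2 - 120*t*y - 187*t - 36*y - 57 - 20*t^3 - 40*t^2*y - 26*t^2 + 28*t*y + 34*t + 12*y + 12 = -20*t^3 + t^2*(-40*y - 16) + t*(57 - 92*y) - 24*y + 18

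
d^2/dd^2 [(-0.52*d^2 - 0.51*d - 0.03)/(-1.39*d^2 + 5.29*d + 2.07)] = (9.617966*d^3 + 9.324954*d^2 + 7.48098*d - 4.861326)/(2.685619*d^6 - 30.662427*d^5 + 104.695356*d^4 - 56.710387*d^3 - 155.913228*d^2 - 68.001363*d - 8.869743)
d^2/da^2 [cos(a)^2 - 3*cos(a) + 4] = 3*cos(a) - 2*cos(2*a)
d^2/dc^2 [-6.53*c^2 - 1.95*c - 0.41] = -13.0600000000000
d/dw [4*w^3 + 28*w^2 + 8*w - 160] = 12*w^2 + 56*w + 8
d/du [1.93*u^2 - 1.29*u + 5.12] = 3.86*u - 1.29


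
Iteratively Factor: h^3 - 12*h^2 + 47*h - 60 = (h - 3)*(h^2 - 9*h + 20) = (h - 4)*(h - 3)*(h - 5)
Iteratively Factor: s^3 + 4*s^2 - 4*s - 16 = (s - 2)*(s^2 + 6*s + 8) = (s - 2)*(s + 2)*(s + 4)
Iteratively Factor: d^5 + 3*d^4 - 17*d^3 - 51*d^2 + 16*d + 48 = (d - 1)*(d^4 + 4*d^3 - 13*d^2 - 64*d - 48) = (d - 1)*(d + 3)*(d^3 + d^2 - 16*d - 16) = (d - 1)*(d + 3)*(d + 4)*(d^2 - 3*d - 4) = (d - 4)*(d - 1)*(d + 3)*(d + 4)*(d + 1)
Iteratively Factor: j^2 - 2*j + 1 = (j - 1)*(j - 1)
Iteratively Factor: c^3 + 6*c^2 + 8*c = (c + 4)*(c^2 + 2*c) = c*(c + 4)*(c + 2)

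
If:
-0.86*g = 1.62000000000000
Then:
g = -1.88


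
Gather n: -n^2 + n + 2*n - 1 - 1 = -n^2 + 3*n - 2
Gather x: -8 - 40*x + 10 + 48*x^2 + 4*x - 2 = 48*x^2 - 36*x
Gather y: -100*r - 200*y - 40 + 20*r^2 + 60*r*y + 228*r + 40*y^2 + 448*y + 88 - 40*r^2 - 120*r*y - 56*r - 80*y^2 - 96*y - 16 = -20*r^2 + 72*r - 40*y^2 + y*(152 - 60*r) + 32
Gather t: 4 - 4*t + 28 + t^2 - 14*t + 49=t^2 - 18*t + 81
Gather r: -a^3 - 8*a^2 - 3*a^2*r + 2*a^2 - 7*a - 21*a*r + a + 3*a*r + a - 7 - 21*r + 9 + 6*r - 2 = -a^3 - 6*a^2 - 5*a + r*(-3*a^2 - 18*a - 15)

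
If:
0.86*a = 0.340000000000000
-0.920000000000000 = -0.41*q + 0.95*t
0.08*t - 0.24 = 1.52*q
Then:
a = 0.40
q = -0.21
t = -1.06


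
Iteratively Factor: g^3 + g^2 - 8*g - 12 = (g + 2)*(g^2 - g - 6) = (g - 3)*(g + 2)*(g + 2)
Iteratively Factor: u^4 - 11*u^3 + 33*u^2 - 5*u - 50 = (u - 5)*(u^3 - 6*u^2 + 3*u + 10) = (u - 5)^2*(u^2 - u - 2) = (u - 5)^2*(u - 2)*(u + 1)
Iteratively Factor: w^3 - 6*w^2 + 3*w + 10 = (w - 2)*(w^2 - 4*w - 5) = (w - 2)*(w + 1)*(w - 5)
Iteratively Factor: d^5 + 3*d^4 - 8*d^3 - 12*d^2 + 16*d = (d - 2)*(d^4 + 5*d^3 + 2*d^2 - 8*d) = (d - 2)*(d + 4)*(d^3 + d^2 - 2*d) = (d - 2)*(d - 1)*(d + 4)*(d^2 + 2*d) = (d - 2)*(d - 1)*(d + 2)*(d + 4)*(d)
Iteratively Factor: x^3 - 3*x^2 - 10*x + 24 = (x + 3)*(x^2 - 6*x + 8) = (x - 2)*(x + 3)*(x - 4)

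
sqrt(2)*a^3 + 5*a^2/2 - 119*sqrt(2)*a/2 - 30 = (a - 5*sqrt(2))*(a + 6*sqrt(2))*(sqrt(2)*a + 1/2)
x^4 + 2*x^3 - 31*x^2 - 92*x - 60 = (x - 6)*(x + 1)*(x + 2)*(x + 5)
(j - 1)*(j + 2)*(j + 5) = j^3 + 6*j^2 + 3*j - 10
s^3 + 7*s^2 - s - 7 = (s - 1)*(s + 1)*(s + 7)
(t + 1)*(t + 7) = t^2 + 8*t + 7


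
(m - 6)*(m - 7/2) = m^2 - 19*m/2 + 21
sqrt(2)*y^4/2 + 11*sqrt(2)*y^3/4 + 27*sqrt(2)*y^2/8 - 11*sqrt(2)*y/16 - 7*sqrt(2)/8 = (y - 1/2)*(y + 1/2)*(y + 7/2)*(sqrt(2)*y/2 + sqrt(2))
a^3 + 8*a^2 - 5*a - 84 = (a - 3)*(a + 4)*(a + 7)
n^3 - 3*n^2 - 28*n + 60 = (n - 6)*(n - 2)*(n + 5)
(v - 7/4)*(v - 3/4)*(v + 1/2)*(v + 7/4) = v^4 - v^3/4 - 55*v^2/16 + 49*v/64 + 147/128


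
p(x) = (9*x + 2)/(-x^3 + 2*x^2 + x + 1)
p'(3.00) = 14.44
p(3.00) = -5.80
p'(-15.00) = 0.00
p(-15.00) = -0.03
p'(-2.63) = -0.41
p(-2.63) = -0.71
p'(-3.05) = -0.29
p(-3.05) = -0.57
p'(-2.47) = -0.48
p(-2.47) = -0.78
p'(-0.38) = 7.88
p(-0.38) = -1.47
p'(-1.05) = -1.70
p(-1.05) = -2.25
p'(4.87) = 0.46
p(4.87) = -0.74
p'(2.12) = 16.16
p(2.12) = 8.17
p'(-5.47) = -0.07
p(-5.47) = -0.22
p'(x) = (9*x + 2)*(3*x^2 - 4*x - 1)/(-x^3 + 2*x^2 + x + 1)^2 + 9/(-x^3 + 2*x^2 + x + 1)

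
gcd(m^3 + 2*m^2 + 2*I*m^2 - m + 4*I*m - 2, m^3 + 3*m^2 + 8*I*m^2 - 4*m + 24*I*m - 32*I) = 1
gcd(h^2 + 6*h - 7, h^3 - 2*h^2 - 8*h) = 1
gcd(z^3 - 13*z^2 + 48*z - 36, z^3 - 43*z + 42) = z^2 - 7*z + 6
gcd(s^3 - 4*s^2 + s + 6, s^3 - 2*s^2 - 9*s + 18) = s^2 - 5*s + 6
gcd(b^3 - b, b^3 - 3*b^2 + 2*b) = b^2 - b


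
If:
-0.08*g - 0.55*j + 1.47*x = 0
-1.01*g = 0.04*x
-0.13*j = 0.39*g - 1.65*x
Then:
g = 0.00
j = 0.00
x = 0.00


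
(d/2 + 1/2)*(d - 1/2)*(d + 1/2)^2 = d^4/2 + 3*d^3/4 + d^2/8 - 3*d/16 - 1/16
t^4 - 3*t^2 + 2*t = t*(t - 1)^2*(t + 2)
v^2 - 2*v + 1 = (v - 1)^2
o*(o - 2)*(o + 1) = o^3 - o^2 - 2*o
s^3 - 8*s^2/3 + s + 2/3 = (s - 2)*(s - 1)*(s + 1/3)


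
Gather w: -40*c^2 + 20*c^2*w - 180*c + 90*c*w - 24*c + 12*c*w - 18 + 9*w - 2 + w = -40*c^2 - 204*c + w*(20*c^2 + 102*c + 10) - 20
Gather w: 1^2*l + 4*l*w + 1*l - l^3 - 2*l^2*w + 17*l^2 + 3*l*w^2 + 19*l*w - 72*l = -l^3 + 17*l^2 + 3*l*w^2 - 70*l + w*(-2*l^2 + 23*l)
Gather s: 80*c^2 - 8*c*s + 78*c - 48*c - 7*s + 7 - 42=80*c^2 + 30*c + s*(-8*c - 7) - 35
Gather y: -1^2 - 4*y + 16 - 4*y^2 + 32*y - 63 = -4*y^2 + 28*y - 48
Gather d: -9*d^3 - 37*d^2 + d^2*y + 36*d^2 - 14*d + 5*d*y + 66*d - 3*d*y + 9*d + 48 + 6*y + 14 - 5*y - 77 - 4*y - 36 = -9*d^3 + d^2*(y - 1) + d*(2*y + 61) - 3*y - 51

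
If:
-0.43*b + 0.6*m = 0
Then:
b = 1.3953488372093*m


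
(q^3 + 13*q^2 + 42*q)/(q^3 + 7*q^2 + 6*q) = (q + 7)/(q + 1)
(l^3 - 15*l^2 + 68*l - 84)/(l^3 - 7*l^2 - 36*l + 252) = (l - 2)/(l + 6)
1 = 1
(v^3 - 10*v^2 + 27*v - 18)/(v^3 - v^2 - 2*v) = (-v^3 + 10*v^2 - 27*v + 18)/(v*(-v^2 + v + 2))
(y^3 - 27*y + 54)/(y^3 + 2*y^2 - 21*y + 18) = (y - 3)/(y - 1)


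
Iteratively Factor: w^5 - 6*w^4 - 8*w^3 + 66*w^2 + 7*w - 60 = (w + 1)*(w^4 - 7*w^3 - w^2 + 67*w - 60) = (w - 5)*(w + 1)*(w^3 - 2*w^2 - 11*w + 12) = (w - 5)*(w - 4)*(w + 1)*(w^2 + 2*w - 3) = (w - 5)*(w - 4)*(w + 1)*(w + 3)*(w - 1)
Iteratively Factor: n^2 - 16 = (n + 4)*(n - 4)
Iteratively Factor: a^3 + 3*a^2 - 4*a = (a - 1)*(a^2 + 4*a) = a*(a - 1)*(a + 4)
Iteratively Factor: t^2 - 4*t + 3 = (t - 1)*(t - 3)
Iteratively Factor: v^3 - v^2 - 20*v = (v + 4)*(v^2 - 5*v) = v*(v + 4)*(v - 5)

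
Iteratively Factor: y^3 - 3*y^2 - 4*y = (y)*(y^2 - 3*y - 4) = y*(y - 4)*(y + 1)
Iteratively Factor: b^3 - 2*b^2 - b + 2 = (b + 1)*(b^2 - 3*b + 2) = (b - 2)*(b + 1)*(b - 1)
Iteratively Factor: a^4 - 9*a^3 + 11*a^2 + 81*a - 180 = (a - 4)*(a^3 - 5*a^2 - 9*a + 45) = (a - 4)*(a + 3)*(a^2 - 8*a + 15) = (a - 5)*(a - 4)*(a + 3)*(a - 3)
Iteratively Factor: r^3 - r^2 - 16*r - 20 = (r - 5)*(r^2 + 4*r + 4) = (r - 5)*(r + 2)*(r + 2)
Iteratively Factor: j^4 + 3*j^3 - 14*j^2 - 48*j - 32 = (j + 1)*(j^3 + 2*j^2 - 16*j - 32) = (j + 1)*(j + 2)*(j^2 - 16) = (j + 1)*(j + 2)*(j + 4)*(j - 4)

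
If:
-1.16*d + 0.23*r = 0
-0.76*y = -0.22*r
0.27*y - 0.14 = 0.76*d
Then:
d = -0.38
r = -1.93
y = -0.56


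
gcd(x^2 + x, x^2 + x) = x^2 + x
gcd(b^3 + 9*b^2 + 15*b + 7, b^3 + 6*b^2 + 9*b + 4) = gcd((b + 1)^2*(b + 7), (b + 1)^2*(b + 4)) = b^2 + 2*b + 1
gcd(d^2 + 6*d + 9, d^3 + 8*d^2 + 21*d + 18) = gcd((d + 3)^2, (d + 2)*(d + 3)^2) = d^2 + 6*d + 9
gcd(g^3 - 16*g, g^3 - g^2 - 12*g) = g^2 - 4*g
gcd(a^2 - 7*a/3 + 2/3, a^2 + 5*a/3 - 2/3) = a - 1/3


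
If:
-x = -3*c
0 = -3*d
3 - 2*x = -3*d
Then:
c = 1/2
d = 0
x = 3/2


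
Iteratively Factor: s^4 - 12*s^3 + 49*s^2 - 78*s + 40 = (s - 2)*(s^3 - 10*s^2 + 29*s - 20) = (s - 4)*(s - 2)*(s^2 - 6*s + 5) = (s - 5)*(s - 4)*(s - 2)*(s - 1)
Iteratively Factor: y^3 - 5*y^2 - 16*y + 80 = (y + 4)*(y^2 - 9*y + 20) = (y - 4)*(y + 4)*(y - 5)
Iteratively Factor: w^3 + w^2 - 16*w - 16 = (w + 4)*(w^2 - 3*w - 4) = (w - 4)*(w + 4)*(w + 1)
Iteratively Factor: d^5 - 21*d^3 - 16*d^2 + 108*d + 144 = (d + 2)*(d^4 - 2*d^3 - 17*d^2 + 18*d + 72) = (d + 2)*(d + 3)*(d^3 - 5*d^2 - 2*d + 24) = (d - 4)*(d + 2)*(d + 3)*(d^2 - d - 6) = (d - 4)*(d + 2)^2*(d + 3)*(d - 3)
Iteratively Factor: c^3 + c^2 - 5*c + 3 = (c - 1)*(c^2 + 2*c - 3) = (c - 1)^2*(c + 3)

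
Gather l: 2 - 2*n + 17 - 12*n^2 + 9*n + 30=-12*n^2 + 7*n + 49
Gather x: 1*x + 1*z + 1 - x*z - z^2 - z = x*(1 - z) - z^2 + 1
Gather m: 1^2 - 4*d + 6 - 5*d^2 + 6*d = -5*d^2 + 2*d + 7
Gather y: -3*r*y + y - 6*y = y*(-3*r - 5)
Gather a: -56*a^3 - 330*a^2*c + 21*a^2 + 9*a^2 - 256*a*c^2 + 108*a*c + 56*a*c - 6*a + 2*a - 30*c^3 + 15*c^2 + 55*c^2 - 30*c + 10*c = -56*a^3 + a^2*(30 - 330*c) + a*(-256*c^2 + 164*c - 4) - 30*c^3 + 70*c^2 - 20*c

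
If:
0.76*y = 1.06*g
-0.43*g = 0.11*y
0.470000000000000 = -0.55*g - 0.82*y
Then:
No Solution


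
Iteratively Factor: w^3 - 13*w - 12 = (w + 3)*(w^2 - 3*w - 4) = (w + 1)*(w + 3)*(w - 4)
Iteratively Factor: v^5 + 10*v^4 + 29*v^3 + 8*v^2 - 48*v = (v + 4)*(v^4 + 6*v^3 + 5*v^2 - 12*v) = v*(v + 4)*(v^3 + 6*v^2 + 5*v - 12) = v*(v + 4)^2*(v^2 + 2*v - 3) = v*(v + 3)*(v + 4)^2*(v - 1)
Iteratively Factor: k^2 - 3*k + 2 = (k - 1)*(k - 2)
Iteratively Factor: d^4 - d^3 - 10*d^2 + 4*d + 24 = (d + 2)*(d^3 - 3*d^2 - 4*d + 12) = (d - 2)*(d + 2)*(d^2 - d - 6) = (d - 2)*(d + 2)^2*(d - 3)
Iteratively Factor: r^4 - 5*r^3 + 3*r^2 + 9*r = (r - 3)*(r^3 - 2*r^2 - 3*r) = (r - 3)*(r + 1)*(r^2 - 3*r) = (r - 3)^2*(r + 1)*(r)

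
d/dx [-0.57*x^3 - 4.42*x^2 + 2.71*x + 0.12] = -1.71*x^2 - 8.84*x + 2.71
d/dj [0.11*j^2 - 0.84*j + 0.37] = 0.22*j - 0.84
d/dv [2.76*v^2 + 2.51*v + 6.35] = 5.52*v + 2.51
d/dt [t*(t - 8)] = 2*t - 8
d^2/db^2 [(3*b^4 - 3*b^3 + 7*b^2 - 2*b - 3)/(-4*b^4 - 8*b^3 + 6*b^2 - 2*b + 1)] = 2*(144*b^9 - 552*b^8 - 120*b^7 + 172*b^6 + 2052*b^5 + 222*b^4 - 1418*b^3 + 726*b^2 - 63*b - 9)/(64*b^12 + 384*b^11 + 480*b^10 - 544*b^9 - 384*b^8 + 768*b^7 - 792*b^6 + 552*b^5 - 264*b^4 + 104*b^3 - 30*b^2 + 6*b - 1)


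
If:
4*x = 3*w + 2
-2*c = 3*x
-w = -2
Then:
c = -3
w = 2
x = 2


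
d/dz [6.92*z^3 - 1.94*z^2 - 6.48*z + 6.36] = 20.76*z^2 - 3.88*z - 6.48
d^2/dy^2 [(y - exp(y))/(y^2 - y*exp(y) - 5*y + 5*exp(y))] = 2/(y^3 - 15*y^2 + 75*y - 125)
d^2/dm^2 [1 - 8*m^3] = -48*m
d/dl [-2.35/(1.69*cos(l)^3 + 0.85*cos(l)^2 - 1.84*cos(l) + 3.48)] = (-11.9145*cos(l)^2 - 3.995*cos(l) + 4.324)*sin(l)/(1.69*cos(l)^3 + 0.85*cos(l)^2 - 1.84*cos(l) + 3.48)^2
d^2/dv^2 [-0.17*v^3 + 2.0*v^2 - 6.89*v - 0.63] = 4.0 - 1.02*v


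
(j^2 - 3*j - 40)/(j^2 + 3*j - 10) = (j - 8)/(j - 2)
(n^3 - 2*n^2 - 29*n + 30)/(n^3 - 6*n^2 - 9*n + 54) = (n^2 + 4*n - 5)/(n^2 - 9)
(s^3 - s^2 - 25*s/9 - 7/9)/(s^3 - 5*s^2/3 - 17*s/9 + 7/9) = (3*s + 1)/(3*s - 1)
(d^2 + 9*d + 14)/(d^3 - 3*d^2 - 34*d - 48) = (d + 7)/(d^2 - 5*d - 24)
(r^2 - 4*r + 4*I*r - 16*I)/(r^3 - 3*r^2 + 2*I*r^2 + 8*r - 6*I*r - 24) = (r - 4)/(r^2 - r*(3 + 2*I) + 6*I)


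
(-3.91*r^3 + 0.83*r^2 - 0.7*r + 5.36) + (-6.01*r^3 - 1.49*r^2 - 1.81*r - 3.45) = -9.92*r^3 - 0.66*r^2 - 2.51*r + 1.91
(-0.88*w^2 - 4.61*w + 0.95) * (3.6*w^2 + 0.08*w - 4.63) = -3.168*w^4 - 16.6664*w^3 + 7.1256*w^2 + 21.4203*w - 4.3985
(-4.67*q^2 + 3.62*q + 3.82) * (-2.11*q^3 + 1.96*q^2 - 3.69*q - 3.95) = 9.8537*q^5 - 16.7914*q^4 + 16.2673*q^3 + 12.5759*q^2 - 28.3948*q - 15.089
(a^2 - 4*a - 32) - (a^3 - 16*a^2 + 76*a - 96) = -a^3 + 17*a^2 - 80*a + 64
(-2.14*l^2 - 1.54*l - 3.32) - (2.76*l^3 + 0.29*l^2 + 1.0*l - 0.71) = -2.76*l^3 - 2.43*l^2 - 2.54*l - 2.61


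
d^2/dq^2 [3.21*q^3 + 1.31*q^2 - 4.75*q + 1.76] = 19.26*q + 2.62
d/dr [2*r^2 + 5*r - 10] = 4*r + 5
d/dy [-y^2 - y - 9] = -2*y - 1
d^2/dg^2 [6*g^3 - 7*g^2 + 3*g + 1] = 36*g - 14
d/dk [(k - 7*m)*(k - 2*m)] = 2*k - 9*m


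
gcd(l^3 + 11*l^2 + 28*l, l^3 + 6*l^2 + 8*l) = l^2 + 4*l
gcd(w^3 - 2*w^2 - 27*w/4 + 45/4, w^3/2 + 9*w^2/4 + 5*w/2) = w + 5/2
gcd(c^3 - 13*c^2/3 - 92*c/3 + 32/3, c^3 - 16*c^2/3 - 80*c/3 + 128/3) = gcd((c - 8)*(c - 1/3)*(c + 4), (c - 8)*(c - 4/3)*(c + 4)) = c^2 - 4*c - 32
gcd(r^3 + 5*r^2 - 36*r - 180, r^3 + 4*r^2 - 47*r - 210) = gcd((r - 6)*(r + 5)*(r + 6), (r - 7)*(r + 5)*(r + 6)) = r^2 + 11*r + 30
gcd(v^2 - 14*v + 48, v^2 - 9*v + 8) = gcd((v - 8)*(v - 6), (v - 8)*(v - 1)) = v - 8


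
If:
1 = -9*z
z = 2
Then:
No Solution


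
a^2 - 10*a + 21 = (a - 7)*(a - 3)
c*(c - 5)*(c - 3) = c^3 - 8*c^2 + 15*c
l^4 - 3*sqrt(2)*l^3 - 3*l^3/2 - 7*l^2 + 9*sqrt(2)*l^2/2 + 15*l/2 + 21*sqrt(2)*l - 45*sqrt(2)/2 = (l - 3)*(l - 1)*(l + 5/2)*(l - 3*sqrt(2))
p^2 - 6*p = p*(p - 6)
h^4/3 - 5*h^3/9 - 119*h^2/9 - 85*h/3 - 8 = (h/3 + 1)*(h - 8)*(h + 1/3)*(h + 3)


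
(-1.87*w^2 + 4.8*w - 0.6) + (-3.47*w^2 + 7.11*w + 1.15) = -5.34*w^2 + 11.91*w + 0.55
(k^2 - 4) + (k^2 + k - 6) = 2*k^2 + k - 10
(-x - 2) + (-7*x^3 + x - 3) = -7*x^3 - 5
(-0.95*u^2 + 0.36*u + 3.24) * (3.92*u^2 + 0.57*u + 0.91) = -3.724*u^4 + 0.8697*u^3 + 12.0415*u^2 + 2.1744*u + 2.9484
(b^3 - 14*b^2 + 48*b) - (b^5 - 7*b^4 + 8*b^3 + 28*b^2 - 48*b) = -b^5 + 7*b^4 - 7*b^3 - 42*b^2 + 96*b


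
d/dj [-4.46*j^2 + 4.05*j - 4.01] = 4.05 - 8.92*j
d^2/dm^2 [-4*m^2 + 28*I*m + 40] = -8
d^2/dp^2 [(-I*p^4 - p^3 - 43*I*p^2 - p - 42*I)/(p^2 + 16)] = 2*(-I*p^6 - 48*I*p^4 + 15*p^3 + 402*I*p^2 - 720*p - 10336*I)/(p^6 + 48*p^4 + 768*p^2 + 4096)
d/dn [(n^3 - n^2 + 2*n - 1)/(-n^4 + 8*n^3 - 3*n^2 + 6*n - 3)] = n^2*(n^4 - 2*n^3 + 11*n^2 - 24*n + 15)/(n^8 - 16*n^7 + 70*n^6 - 60*n^5 + 111*n^4 - 84*n^3 + 54*n^2 - 36*n + 9)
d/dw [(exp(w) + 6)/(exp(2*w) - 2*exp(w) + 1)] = (-exp(w) - 13)*exp(w)/(exp(3*w) - 3*exp(2*w) + 3*exp(w) - 1)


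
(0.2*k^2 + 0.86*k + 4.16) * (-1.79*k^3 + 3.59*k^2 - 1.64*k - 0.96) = -0.358*k^5 - 0.8214*k^4 - 4.687*k^3 + 13.332*k^2 - 7.648*k - 3.9936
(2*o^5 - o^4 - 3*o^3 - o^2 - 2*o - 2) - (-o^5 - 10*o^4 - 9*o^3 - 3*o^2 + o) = 3*o^5 + 9*o^4 + 6*o^3 + 2*o^2 - 3*o - 2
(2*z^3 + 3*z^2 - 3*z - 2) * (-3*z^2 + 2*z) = -6*z^5 - 5*z^4 + 15*z^3 - 4*z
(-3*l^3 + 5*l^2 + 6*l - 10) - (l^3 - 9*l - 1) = -4*l^3 + 5*l^2 + 15*l - 9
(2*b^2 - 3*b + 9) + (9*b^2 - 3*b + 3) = 11*b^2 - 6*b + 12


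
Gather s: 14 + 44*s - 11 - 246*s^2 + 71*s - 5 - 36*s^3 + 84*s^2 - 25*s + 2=-36*s^3 - 162*s^2 + 90*s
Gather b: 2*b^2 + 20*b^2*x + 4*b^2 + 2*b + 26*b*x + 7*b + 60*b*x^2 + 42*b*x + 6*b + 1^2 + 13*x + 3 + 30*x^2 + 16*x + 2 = b^2*(20*x + 6) + b*(60*x^2 + 68*x + 15) + 30*x^2 + 29*x + 6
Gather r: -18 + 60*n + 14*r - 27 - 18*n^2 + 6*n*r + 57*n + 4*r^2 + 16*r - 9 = -18*n^2 + 117*n + 4*r^2 + r*(6*n + 30) - 54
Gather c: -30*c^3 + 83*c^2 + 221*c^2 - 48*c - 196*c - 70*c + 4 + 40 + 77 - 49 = -30*c^3 + 304*c^2 - 314*c + 72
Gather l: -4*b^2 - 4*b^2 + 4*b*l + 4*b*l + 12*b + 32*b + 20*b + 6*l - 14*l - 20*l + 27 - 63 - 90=-8*b^2 + 64*b + l*(8*b - 28) - 126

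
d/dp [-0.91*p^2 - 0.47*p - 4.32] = -1.82*p - 0.47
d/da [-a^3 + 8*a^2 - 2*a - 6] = -3*a^2 + 16*a - 2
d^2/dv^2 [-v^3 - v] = -6*v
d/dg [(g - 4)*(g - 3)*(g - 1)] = 3*g^2 - 16*g + 19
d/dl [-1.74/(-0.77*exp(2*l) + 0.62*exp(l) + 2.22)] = (1.0788 - 2.6796*exp(l))*exp(l)/(-0.77*exp(2*l) + 0.62*exp(l) + 2.22)^2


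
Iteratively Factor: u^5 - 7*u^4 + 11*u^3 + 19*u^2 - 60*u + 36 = (u + 2)*(u^4 - 9*u^3 + 29*u^2 - 39*u + 18) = (u - 1)*(u + 2)*(u^3 - 8*u^2 + 21*u - 18) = (u - 3)*(u - 1)*(u + 2)*(u^2 - 5*u + 6) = (u - 3)*(u - 2)*(u - 1)*(u + 2)*(u - 3)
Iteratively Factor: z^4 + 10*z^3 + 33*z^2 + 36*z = (z + 4)*(z^3 + 6*z^2 + 9*z) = z*(z + 4)*(z^2 + 6*z + 9) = z*(z + 3)*(z + 4)*(z + 3)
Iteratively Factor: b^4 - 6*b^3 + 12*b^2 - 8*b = (b - 2)*(b^3 - 4*b^2 + 4*b) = b*(b - 2)*(b^2 - 4*b + 4) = b*(b - 2)^2*(b - 2)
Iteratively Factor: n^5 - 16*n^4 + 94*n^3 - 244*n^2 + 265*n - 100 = (n - 1)*(n^4 - 15*n^3 + 79*n^2 - 165*n + 100) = (n - 5)*(n - 1)*(n^3 - 10*n^2 + 29*n - 20) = (n - 5)*(n - 1)^2*(n^2 - 9*n + 20) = (n - 5)^2*(n - 1)^2*(n - 4)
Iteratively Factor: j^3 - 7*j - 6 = (j + 2)*(j^2 - 2*j - 3) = (j - 3)*(j + 2)*(j + 1)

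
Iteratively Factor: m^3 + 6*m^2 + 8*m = (m)*(m^2 + 6*m + 8) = m*(m + 4)*(m + 2)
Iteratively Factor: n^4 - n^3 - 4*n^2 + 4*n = (n - 1)*(n^3 - 4*n) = n*(n - 1)*(n^2 - 4) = n*(n - 2)*(n - 1)*(n + 2)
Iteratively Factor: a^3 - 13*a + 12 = (a - 1)*(a^2 + a - 12) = (a - 3)*(a - 1)*(a + 4)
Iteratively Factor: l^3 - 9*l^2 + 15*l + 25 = (l - 5)*(l^2 - 4*l - 5) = (l - 5)^2*(l + 1)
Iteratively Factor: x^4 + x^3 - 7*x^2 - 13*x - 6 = (x + 2)*(x^3 - x^2 - 5*x - 3) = (x + 1)*(x + 2)*(x^2 - 2*x - 3) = (x - 3)*(x + 1)*(x + 2)*(x + 1)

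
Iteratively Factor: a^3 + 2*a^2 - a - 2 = (a - 1)*(a^2 + 3*a + 2) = (a - 1)*(a + 1)*(a + 2)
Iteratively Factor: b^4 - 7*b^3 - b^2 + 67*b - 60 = (b - 4)*(b^3 - 3*b^2 - 13*b + 15) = (b - 4)*(b - 1)*(b^2 - 2*b - 15) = (b - 4)*(b - 1)*(b + 3)*(b - 5)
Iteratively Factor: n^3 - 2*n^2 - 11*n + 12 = (n - 1)*(n^2 - n - 12) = (n - 1)*(n + 3)*(n - 4)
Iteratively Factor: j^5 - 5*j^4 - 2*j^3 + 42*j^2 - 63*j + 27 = (j + 3)*(j^4 - 8*j^3 + 22*j^2 - 24*j + 9) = (j - 1)*(j + 3)*(j^3 - 7*j^2 + 15*j - 9) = (j - 3)*(j - 1)*(j + 3)*(j^2 - 4*j + 3) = (j - 3)*(j - 1)^2*(j + 3)*(j - 3)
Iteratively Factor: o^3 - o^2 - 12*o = (o)*(o^2 - o - 12) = o*(o + 3)*(o - 4)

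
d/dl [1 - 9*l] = -9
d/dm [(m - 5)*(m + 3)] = 2*m - 2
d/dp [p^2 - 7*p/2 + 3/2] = 2*p - 7/2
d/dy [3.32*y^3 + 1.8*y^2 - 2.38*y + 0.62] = 9.96*y^2 + 3.6*y - 2.38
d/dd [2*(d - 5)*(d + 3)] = 4*d - 4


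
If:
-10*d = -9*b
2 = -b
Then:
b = -2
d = -9/5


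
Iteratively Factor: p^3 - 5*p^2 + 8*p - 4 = (p - 2)*(p^2 - 3*p + 2) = (p - 2)^2*(p - 1)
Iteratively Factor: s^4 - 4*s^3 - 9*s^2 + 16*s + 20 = (s - 5)*(s^3 + s^2 - 4*s - 4) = (s - 5)*(s - 2)*(s^2 + 3*s + 2) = (s - 5)*(s - 2)*(s + 2)*(s + 1)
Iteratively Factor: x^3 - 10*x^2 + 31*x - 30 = (x - 2)*(x^2 - 8*x + 15) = (x - 3)*(x - 2)*(x - 5)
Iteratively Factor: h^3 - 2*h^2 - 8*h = (h - 4)*(h^2 + 2*h) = h*(h - 4)*(h + 2)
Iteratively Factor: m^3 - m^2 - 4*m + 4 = (m - 2)*(m^2 + m - 2) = (m - 2)*(m + 2)*(m - 1)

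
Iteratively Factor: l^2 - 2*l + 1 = (l - 1)*(l - 1)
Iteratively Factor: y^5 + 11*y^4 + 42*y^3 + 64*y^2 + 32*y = (y + 4)*(y^4 + 7*y^3 + 14*y^2 + 8*y) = (y + 4)^2*(y^3 + 3*y^2 + 2*y) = (y + 2)*(y + 4)^2*(y^2 + y) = y*(y + 2)*(y + 4)^2*(y + 1)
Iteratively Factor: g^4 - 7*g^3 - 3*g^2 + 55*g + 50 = (g - 5)*(g^3 - 2*g^2 - 13*g - 10) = (g - 5)*(g + 1)*(g^2 - 3*g - 10) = (g - 5)*(g + 1)*(g + 2)*(g - 5)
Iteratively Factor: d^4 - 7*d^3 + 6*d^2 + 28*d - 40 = (d - 5)*(d^3 - 2*d^2 - 4*d + 8) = (d - 5)*(d - 2)*(d^2 - 4) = (d - 5)*(d - 2)^2*(d + 2)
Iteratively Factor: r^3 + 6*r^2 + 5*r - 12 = (r + 3)*(r^2 + 3*r - 4) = (r + 3)*(r + 4)*(r - 1)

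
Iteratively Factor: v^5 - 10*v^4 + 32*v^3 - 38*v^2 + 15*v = (v - 3)*(v^4 - 7*v^3 + 11*v^2 - 5*v) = (v - 3)*(v - 1)*(v^3 - 6*v^2 + 5*v) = (v - 3)*(v - 1)^2*(v^2 - 5*v) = (v - 5)*(v - 3)*(v - 1)^2*(v)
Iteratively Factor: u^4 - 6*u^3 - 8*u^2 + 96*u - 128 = (u - 4)*(u^3 - 2*u^2 - 16*u + 32) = (u - 4)*(u - 2)*(u^2 - 16) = (u - 4)^2*(u - 2)*(u + 4)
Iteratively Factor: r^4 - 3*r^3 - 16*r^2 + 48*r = (r + 4)*(r^3 - 7*r^2 + 12*r) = r*(r + 4)*(r^2 - 7*r + 12) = r*(r - 3)*(r + 4)*(r - 4)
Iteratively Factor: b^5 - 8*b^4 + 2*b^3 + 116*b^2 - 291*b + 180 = (b - 3)*(b^4 - 5*b^3 - 13*b^2 + 77*b - 60) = (b - 5)*(b - 3)*(b^3 - 13*b + 12) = (b - 5)*(b - 3)*(b + 4)*(b^2 - 4*b + 3) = (b - 5)*(b - 3)^2*(b + 4)*(b - 1)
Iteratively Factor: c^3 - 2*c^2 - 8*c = (c)*(c^2 - 2*c - 8) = c*(c + 2)*(c - 4)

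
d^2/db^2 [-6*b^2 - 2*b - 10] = -12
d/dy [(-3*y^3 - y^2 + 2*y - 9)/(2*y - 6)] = (-6*y^3 + 26*y^2 + 6*y + 3)/(2*(y^2 - 6*y + 9))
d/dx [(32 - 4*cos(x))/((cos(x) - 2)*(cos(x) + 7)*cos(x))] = 4*(-2*cos(x)^3 + 19*cos(x)^2 + 80*cos(x) - 112)*sin(x)/((cos(x) - 2)^2*(cos(x) + 7)^2*cos(x)^2)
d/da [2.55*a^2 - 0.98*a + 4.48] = 5.1*a - 0.98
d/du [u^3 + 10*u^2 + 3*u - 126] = 3*u^2 + 20*u + 3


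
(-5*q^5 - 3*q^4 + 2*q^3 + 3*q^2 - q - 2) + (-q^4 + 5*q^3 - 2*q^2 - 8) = -5*q^5 - 4*q^4 + 7*q^3 + q^2 - q - 10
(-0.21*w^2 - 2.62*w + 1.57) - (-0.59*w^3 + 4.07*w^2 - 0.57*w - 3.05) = 0.59*w^3 - 4.28*w^2 - 2.05*w + 4.62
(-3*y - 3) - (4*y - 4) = 1 - 7*y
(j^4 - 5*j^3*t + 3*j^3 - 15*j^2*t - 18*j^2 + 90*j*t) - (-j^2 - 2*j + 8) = j^4 - 5*j^3*t + 3*j^3 - 15*j^2*t - 17*j^2 + 90*j*t + 2*j - 8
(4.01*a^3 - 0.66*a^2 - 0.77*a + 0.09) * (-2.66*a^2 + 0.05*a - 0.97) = -10.6666*a^5 + 1.9561*a^4 - 1.8745*a^3 + 0.3623*a^2 + 0.7514*a - 0.0873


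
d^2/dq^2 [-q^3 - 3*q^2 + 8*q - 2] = -6*q - 6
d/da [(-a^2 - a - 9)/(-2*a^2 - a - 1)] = (-a^2 - 34*a - 8)/(4*a^4 + 4*a^3 + 5*a^2 + 2*a + 1)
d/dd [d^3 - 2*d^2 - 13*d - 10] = 3*d^2 - 4*d - 13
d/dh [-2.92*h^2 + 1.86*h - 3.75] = 1.86 - 5.84*h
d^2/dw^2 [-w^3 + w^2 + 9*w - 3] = 2 - 6*w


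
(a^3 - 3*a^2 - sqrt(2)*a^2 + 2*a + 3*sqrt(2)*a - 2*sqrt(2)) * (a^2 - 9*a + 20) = a^5 - 12*a^4 - sqrt(2)*a^4 + 12*sqrt(2)*a^3 + 49*a^3 - 78*a^2 - 49*sqrt(2)*a^2 + 40*a + 78*sqrt(2)*a - 40*sqrt(2)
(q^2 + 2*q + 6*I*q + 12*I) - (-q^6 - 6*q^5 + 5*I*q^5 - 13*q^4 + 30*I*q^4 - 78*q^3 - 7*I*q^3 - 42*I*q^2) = q^6 + 6*q^5 - 5*I*q^5 + 13*q^4 - 30*I*q^4 + 78*q^3 + 7*I*q^3 + q^2 + 42*I*q^2 + 2*q + 6*I*q + 12*I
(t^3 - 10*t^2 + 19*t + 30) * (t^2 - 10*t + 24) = t^5 - 20*t^4 + 143*t^3 - 400*t^2 + 156*t + 720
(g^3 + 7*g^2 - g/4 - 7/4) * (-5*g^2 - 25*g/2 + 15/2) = -5*g^5 - 95*g^4/2 - 315*g^3/4 + 515*g^2/8 + 20*g - 105/8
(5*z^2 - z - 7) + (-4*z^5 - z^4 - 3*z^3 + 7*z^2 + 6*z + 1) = -4*z^5 - z^4 - 3*z^3 + 12*z^2 + 5*z - 6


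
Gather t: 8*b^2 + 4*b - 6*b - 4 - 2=8*b^2 - 2*b - 6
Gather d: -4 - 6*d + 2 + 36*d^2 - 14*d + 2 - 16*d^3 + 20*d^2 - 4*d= -16*d^3 + 56*d^2 - 24*d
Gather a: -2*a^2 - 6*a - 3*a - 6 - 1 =-2*a^2 - 9*a - 7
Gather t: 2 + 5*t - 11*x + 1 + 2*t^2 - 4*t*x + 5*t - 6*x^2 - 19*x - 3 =2*t^2 + t*(10 - 4*x) - 6*x^2 - 30*x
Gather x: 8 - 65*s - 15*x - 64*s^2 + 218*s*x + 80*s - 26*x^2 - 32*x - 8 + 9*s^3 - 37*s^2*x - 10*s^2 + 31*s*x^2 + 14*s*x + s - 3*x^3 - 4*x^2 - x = 9*s^3 - 74*s^2 + 16*s - 3*x^3 + x^2*(31*s - 30) + x*(-37*s^2 + 232*s - 48)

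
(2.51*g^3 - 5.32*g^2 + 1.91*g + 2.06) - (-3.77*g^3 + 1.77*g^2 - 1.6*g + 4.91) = 6.28*g^3 - 7.09*g^2 + 3.51*g - 2.85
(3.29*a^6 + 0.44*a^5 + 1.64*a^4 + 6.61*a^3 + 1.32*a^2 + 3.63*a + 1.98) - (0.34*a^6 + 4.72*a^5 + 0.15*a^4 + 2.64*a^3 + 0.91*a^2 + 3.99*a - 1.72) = 2.95*a^6 - 4.28*a^5 + 1.49*a^4 + 3.97*a^3 + 0.41*a^2 - 0.36*a + 3.7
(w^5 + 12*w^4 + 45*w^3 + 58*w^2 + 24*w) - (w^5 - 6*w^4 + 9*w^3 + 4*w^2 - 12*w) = 18*w^4 + 36*w^3 + 54*w^2 + 36*w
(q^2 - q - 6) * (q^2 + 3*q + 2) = q^4 + 2*q^3 - 7*q^2 - 20*q - 12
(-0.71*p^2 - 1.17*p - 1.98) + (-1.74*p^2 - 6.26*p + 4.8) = -2.45*p^2 - 7.43*p + 2.82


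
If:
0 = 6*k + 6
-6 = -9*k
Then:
No Solution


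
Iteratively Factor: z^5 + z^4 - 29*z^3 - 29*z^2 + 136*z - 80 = (z + 4)*(z^4 - 3*z^3 - 17*z^2 + 39*z - 20) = (z - 1)*(z + 4)*(z^3 - 2*z^2 - 19*z + 20) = (z - 1)*(z + 4)^2*(z^2 - 6*z + 5) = (z - 5)*(z - 1)*(z + 4)^2*(z - 1)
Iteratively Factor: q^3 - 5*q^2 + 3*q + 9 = (q - 3)*(q^2 - 2*q - 3) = (q - 3)^2*(q + 1)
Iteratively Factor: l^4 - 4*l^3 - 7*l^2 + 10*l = (l + 2)*(l^3 - 6*l^2 + 5*l) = (l - 1)*(l + 2)*(l^2 - 5*l) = l*(l - 1)*(l + 2)*(l - 5)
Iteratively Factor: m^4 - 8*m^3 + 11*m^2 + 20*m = (m + 1)*(m^3 - 9*m^2 + 20*m) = m*(m + 1)*(m^2 - 9*m + 20) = m*(m - 5)*(m + 1)*(m - 4)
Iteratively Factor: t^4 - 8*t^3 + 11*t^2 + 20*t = (t - 4)*(t^3 - 4*t^2 - 5*t) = t*(t - 4)*(t^2 - 4*t - 5) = t*(t - 5)*(t - 4)*(t + 1)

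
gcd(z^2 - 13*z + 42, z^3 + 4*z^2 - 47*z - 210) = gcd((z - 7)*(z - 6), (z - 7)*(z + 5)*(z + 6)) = z - 7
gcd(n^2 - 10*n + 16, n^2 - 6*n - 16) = n - 8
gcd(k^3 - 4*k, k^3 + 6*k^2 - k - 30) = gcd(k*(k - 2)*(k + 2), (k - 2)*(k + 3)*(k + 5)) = k - 2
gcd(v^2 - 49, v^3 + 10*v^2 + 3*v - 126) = v + 7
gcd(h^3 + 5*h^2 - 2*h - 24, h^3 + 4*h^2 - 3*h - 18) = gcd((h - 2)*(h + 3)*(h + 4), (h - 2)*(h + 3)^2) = h^2 + h - 6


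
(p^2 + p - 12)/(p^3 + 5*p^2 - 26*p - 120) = (p - 3)/(p^2 + p - 30)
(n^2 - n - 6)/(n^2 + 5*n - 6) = (n^2 - n - 6)/(n^2 + 5*n - 6)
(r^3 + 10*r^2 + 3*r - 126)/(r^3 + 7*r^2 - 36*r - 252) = (r - 3)/(r - 6)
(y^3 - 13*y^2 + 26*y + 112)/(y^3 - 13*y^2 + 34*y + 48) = (y^2 - 5*y - 14)/(y^2 - 5*y - 6)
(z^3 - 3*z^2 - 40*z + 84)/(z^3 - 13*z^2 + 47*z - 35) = (z^2 + 4*z - 12)/(z^2 - 6*z + 5)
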